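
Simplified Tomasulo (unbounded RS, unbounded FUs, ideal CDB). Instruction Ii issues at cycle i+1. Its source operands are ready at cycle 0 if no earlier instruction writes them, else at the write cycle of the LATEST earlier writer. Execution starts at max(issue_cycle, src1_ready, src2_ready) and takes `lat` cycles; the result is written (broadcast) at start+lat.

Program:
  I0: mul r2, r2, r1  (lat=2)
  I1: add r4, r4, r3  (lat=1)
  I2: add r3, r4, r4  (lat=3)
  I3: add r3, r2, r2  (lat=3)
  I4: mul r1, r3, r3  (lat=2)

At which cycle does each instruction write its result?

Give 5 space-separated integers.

Answer: 3 3 6 7 9

Derivation:
I0 mul r2: issue@1 deps=(None,None) exec_start@1 write@3
I1 add r4: issue@2 deps=(None,None) exec_start@2 write@3
I2 add r3: issue@3 deps=(1,1) exec_start@3 write@6
I3 add r3: issue@4 deps=(0,0) exec_start@4 write@7
I4 mul r1: issue@5 deps=(3,3) exec_start@7 write@9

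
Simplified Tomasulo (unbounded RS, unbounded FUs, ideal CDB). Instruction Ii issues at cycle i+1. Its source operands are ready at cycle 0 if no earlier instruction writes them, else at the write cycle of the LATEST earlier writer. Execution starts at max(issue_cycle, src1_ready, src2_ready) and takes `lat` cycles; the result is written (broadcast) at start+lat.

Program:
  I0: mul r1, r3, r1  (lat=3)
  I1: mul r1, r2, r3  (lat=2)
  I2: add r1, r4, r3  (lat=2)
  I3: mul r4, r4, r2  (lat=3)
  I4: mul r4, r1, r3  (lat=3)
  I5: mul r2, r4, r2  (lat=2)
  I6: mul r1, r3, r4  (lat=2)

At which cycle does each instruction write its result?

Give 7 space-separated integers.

Answer: 4 4 5 7 8 10 10

Derivation:
I0 mul r1: issue@1 deps=(None,None) exec_start@1 write@4
I1 mul r1: issue@2 deps=(None,None) exec_start@2 write@4
I2 add r1: issue@3 deps=(None,None) exec_start@3 write@5
I3 mul r4: issue@4 deps=(None,None) exec_start@4 write@7
I4 mul r4: issue@5 deps=(2,None) exec_start@5 write@8
I5 mul r2: issue@6 deps=(4,None) exec_start@8 write@10
I6 mul r1: issue@7 deps=(None,4) exec_start@8 write@10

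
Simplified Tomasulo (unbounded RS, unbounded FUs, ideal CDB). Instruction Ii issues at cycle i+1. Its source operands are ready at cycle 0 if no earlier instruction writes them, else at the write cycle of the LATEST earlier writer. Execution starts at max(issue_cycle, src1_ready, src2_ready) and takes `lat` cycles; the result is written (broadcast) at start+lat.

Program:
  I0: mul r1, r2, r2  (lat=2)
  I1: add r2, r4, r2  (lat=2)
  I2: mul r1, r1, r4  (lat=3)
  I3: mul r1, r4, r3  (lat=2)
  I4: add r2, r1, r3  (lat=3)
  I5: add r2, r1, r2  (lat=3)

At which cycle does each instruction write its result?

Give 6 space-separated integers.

Answer: 3 4 6 6 9 12

Derivation:
I0 mul r1: issue@1 deps=(None,None) exec_start@1 write@3
I1 add r2: issue@2 deps=(None,None) exec_start@2 write@4
I2 mul r1: issue@3 deps=(0,None) exec_start@3 write@6
I3 mul r1: issue@4 deps=(None,None) exec_start@4 write@6
I4 add r2: issue@5 deps=(3,None) exec_start@6 write@9
I5 add r2: issue@6 deps=(3,4) exec_start@9 write@12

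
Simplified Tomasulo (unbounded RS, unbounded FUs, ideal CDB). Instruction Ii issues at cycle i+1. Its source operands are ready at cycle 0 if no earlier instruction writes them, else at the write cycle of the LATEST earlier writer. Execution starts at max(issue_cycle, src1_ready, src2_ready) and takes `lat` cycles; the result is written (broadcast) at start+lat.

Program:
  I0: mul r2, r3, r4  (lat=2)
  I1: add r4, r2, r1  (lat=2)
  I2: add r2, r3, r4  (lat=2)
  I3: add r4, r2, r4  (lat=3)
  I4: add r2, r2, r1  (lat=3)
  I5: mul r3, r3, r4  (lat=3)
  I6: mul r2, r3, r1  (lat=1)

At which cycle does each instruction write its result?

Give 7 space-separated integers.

Answer: 3 5 7 10 10 13 14

Derivation:
I0 mul r2: issue@1 deps=(None,None) exec_start@1 write@3
I1 add r4: issue@2 deps=(0,None) exec_start@3 write@5
I2 add r2: issue@3 deps=(None,1) exec_start@5 write@7
I3 add r4: issue@4 deps=(2,1) exec_start@7 write@10
I4 add r2: issue@5 deps=(2,None) exec_start@7 write@10
I5 mul r3: issue@6 deps=(None,3) exec_start@10 write@13
I6 mul r2: issue@7 deps=(5,None) exec_start@13 write@14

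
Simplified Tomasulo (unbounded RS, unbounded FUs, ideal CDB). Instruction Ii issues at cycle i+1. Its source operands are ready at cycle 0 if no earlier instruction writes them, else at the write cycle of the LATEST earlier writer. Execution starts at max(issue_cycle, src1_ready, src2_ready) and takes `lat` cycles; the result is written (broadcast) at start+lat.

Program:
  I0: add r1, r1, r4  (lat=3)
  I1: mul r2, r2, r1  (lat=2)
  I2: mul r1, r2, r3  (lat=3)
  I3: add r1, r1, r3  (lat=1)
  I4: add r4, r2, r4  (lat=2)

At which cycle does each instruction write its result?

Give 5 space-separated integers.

Answer: 4 6 9 10 8

Derivation:
I0 add r1: issue@1 deps=(None,None) exec_start@1 write@4
I1 mul r2: issue@2 deps=(None,0) exec_start@4 write@6
I2 mul r1: issue@3 deps=(1,None) exec_start@6 write@9
I3 add r1: issue@4 deps=(2,None) exec_start@9 write@10
I4 add r4: issue@5 deps=(1,None) exec_start@6 write@8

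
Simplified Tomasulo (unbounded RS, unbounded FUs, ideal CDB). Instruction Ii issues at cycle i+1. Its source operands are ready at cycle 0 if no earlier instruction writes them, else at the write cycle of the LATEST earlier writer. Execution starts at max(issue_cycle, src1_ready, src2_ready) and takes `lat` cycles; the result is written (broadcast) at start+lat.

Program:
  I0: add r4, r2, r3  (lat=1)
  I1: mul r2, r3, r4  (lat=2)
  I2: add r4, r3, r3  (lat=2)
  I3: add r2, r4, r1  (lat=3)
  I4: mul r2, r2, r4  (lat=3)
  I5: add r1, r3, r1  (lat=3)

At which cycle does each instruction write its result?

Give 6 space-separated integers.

Answer: 2 4 5 8 11 9

Derivation:
I0 add r4: issue@1 deps=(None,None) exec_start@1 write@2
I1 mul r2: issue@2 deps=(None,0) exec_start@2 write@4
I2 add r4: issue@3 deps=(None,None) exec_start@3 write@5
I3 add r2: issue@4 deps=(2,None) exec_start@5 write@8
I4 mul r2: issue@5 deps=(3,2) exec_start@8 write@11
I5 add r1: issue@6 deps=(None,None) exec_start@6 write@9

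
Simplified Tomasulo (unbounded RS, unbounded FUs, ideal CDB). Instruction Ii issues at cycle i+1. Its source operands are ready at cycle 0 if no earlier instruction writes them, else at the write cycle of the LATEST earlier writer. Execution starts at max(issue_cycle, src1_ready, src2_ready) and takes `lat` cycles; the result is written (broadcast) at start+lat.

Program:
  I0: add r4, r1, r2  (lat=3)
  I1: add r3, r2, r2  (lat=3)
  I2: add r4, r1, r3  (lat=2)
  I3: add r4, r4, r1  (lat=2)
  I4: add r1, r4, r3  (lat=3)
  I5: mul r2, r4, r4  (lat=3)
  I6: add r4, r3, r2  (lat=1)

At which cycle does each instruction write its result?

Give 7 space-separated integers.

I0 add r4: issue@1 deps=(None,None) exec_start@1 write@4
I1 add r3: issue@2 deps=(None,None) exec_start@2 write@5
I2 add r4: issue@3 deps=(None,1) exec_start@5 write@7
I3 add r4: issue@4 deps=(2,None) exec_start@7 write@9
I4 add r1: issue@5 deps=(3,1) exec_start@9 write@12
I5 mul r2: issue@6 deps=(3,3) exec_start@9 write@12
I6 add r4: issue@7 deps=(1,5) exec_start@12 write@13

Answer: 4 5 7 9 12 12 13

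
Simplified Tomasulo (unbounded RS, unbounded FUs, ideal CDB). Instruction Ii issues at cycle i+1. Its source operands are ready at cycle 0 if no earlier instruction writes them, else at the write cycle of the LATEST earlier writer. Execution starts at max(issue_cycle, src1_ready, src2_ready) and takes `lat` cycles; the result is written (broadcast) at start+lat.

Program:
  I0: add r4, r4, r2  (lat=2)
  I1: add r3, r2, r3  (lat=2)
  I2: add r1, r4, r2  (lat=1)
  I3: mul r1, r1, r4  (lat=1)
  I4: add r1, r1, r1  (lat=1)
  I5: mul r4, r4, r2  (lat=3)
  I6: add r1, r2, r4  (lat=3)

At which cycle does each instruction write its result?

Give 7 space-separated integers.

Answer: 3 4 4 5 6 9 12

Derivation:
I0 add r4: issue@1 deps=(None,None) exec_start@1 write@3
I1 add r3: issue@2 deps=(None,None) exec_start@2 write@4
I2 add r1: issue@3 deps=(0,None) exec_start@3 write@4
I3 mul r1: issue@4 deps=(2,0) exec_start@4 write@5
I4 add r1: issue@5 deps=(3,3) exec_start@5 write@6
I5 mul r4: issue@6 deps=(0,None) exec_start@6 write@9
I6 add r1: issue@7 deps=(None,5) exec_start@9 write@12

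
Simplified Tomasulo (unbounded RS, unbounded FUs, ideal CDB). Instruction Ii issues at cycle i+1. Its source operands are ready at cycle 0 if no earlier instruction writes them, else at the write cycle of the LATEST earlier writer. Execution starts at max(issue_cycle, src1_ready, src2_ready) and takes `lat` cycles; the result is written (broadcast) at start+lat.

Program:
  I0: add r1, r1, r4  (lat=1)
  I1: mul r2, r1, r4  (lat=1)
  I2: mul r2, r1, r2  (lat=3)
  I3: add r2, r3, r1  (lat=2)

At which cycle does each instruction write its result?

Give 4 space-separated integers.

I0 add r1: issue@1 deps=(None,None) exec_start@1 write@2
I1 mul r2: issue@2 deps=(0,None) exec_start@2 write@3
I2 mul r2: issue@3 deps=(0,1) exec_start@3 write@6
I3 add r2: issue@4 deps=(None,0) exec_start@4 write@6

Answer: 2 3 6 6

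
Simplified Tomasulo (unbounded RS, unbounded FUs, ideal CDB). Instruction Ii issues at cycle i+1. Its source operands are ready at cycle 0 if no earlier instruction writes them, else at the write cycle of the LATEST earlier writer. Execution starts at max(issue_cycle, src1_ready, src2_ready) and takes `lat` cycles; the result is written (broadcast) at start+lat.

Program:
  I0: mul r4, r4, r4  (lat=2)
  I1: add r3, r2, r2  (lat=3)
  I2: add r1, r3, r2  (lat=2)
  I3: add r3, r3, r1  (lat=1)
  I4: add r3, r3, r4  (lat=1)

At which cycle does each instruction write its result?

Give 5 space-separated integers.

I0 mul r4: issue@1 deps=(None,None) exec_start@1 write@3
I1 add r3: issue@2 deps=(None,None) exec_start@2 write@5
I2 add r1: issue@3 deps=(1,None) exec_start@5 write@7
I3 add r3: issue@4 deps=(1,2) exec_start@7 write@8
I4 add r3: issue@5 deps=(3,0) exec_start@8 write@9

Answer: 3 5 7 8 9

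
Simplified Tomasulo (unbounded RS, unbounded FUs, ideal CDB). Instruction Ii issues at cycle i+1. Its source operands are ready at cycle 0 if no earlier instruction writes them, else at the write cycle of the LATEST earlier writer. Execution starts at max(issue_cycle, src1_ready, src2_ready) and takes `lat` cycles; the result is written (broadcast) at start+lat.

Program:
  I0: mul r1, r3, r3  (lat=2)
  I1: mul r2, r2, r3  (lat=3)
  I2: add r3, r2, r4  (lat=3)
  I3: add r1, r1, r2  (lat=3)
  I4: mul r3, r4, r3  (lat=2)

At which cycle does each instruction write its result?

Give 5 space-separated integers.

I0 mul r1: issue@1 deps=(None,None) exec_start@1 write@3
I1 mul r2: issue@2 deps=(None,None) exec_start@2 write@5
I2 add r3: issue@3 deps=(1,None) exec_start@5 write@8
I3 add r1: issue@4 deps=(0,1) exec_start@5 write@8
I4 mul r3: issue@5 deps=(None,2) exec_start@8 write@10

Answer: 3 5 8 8 10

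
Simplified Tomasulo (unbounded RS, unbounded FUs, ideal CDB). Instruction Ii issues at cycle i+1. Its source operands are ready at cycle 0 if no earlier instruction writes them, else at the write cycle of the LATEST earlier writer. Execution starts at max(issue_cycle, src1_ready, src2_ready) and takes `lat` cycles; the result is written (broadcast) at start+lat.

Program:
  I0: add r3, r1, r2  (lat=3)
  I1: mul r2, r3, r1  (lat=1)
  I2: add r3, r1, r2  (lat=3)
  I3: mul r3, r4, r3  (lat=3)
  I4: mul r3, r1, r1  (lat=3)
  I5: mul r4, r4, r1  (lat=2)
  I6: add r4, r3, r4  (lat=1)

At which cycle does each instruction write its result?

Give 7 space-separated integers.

Answer: 4 5 8 11 8 8 9

Derivation:
I0 add r3: issue@1 deps=(None,None) exec_start@1 write@4
I1 mul r2: issue@2 deps=(0,None) exec_start@4 write@5
I2 add r3: issue@3 deps=(None,1) exec_start@5 write@8
I3 mul r3: issue@4 deps=(None,2) exec_start@8 write@11
I4 mul r3: issue@5 deps=(None,None) exec_start@5 write@8
I5 mul r4: issue@6 deps=(None,None) exec_start@6 write@8
I6 add r4: issue@7 deps=(4,5) exec_start@8 write@9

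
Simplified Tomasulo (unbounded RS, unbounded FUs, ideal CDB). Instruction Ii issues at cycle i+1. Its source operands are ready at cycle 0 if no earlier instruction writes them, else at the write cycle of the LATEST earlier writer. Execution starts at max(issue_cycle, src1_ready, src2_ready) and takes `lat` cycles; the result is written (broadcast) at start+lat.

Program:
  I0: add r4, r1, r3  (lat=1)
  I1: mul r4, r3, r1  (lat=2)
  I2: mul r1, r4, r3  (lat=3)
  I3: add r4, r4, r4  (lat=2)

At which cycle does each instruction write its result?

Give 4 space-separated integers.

Answer: 2 4 7 6

Derivation:
I0 add r4: issue@1 deps=(None,None) exec_start@1 write@2
I1 mul r4: issue@2 deps=(None,None) exec_start@2 write@4
I2 mul r1: issue@3 deps=(1,None) exec_start@4 write@7
I3 add r4: issue@4 deps=(1,1) exec_start@4 write@6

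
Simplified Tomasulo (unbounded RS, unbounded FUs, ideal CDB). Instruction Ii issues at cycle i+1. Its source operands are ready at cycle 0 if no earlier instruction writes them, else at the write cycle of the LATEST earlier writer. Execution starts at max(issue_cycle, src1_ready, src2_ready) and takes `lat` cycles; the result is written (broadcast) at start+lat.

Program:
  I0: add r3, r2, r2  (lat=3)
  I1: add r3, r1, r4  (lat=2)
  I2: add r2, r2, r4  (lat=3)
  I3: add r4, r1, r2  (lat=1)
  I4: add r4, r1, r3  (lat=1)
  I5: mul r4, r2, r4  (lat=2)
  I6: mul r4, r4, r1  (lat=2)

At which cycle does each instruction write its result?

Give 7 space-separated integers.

Answer: 4 4 6 7 6 8 10

Derivation:
I0 add r3: issue@1 deps=(None,None) exec_start@1 write@4
I1 add r3: issue@2 deps=(None,None) exec_start@2 write@4
I2 add r2: issue@3 deps=(None,None) exec_start@3 write@6
I3 add r4: issue@4 deps=(None,2) exec_start@6 write@7
I4 add r4: issue@5 deps=(None,1) exec_start@5 write@6
I5 mul r4: issue@6 deps=(2,4) exec_start@6 write@8
I6 mul r4: issue@7 deps=(5,None) exec_start@8 write@10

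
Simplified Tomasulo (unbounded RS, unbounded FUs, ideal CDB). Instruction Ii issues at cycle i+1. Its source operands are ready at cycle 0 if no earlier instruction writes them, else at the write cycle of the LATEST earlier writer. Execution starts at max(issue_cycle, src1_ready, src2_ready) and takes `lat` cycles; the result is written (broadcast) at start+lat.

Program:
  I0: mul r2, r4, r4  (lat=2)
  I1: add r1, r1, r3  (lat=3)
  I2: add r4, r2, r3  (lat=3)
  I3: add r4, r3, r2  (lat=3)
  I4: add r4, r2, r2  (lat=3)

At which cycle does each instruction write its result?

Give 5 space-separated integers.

I0 mul r2: issue@1 deps=(None,None) exec_start@1 write@3
I1 add r1: issue@2 deps=(None,None) exec_start@2 write@5
I2 add r4: issue@3 deps=(0,None) exec_start@3 write@6
I3 add r4: issue@4 deps=(None,0) exec_start@4 write@7
I4 add r4: issue@5 deps=(0,0) exec_start@5 write@8

Answer: 3 5 6 7 8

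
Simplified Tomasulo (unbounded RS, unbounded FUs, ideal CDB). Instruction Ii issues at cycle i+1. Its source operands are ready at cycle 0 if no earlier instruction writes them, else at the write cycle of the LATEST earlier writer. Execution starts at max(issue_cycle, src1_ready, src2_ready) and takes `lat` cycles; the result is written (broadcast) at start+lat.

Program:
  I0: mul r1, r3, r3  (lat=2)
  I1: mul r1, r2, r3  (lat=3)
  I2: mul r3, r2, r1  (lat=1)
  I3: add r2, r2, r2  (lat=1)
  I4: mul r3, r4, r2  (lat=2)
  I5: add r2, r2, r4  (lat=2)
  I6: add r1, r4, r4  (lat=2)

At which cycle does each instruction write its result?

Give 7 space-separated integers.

I0 mul r1: issue@1 deps=(None,None) exec_start@1 write@3
I1 mul r1: issue@2 deps=(None,None) exec_start@2 write@5
I2 mul r3: issue@3 deps=(None,1) exec_start@5 write@6
I3 add r2: issue@4 deps=(None,None) exec_start@4 write@5
I4 mul r3: issue@5 deps=(None,3) exec_start@5 write@7
I5 add r2: issue@6 deps=(3,None) exec_start@6 write@8
I6 add r1: issue@7 deps=(None,None) exec_start@7 write@9

Answer: 3 5 6 5 7 8 9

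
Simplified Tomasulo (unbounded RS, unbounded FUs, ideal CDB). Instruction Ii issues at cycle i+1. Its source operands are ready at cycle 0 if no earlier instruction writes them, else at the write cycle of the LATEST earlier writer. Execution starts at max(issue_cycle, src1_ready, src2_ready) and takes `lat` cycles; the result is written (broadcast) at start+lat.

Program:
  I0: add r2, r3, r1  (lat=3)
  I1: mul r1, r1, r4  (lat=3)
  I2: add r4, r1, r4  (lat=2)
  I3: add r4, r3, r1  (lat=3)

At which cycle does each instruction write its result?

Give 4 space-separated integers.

I0 add r2: issue@1 deps=(None,None) exec_start@1 write@4
I1 mul r1: issue@2 deps=(None,None) exec_start@2 write@5
I2 add r4: issue@3 deps=(1,None) exec_start@5 write@7
I3 add r4: issue@4 deps=(None,1) exec_start@5 write@8

Answer: 4 5 7 8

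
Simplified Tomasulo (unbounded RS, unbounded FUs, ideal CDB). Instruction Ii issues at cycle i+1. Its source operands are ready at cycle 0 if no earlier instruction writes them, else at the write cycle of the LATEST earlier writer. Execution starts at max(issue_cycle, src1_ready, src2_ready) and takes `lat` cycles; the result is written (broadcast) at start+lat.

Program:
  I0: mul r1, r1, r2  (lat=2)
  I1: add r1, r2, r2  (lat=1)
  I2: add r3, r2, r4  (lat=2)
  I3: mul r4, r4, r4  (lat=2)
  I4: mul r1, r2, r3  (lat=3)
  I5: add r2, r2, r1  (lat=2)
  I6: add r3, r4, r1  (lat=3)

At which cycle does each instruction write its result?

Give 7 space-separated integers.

I0 mul r1: issue@1 deps=(None,None) exec_start@1 write@3
I1 add r1: issue@2 deps=(None,None) exec_start@2 write@3
I2 add r3: issue@3 deps=(None,None) exec_start@3 write@5
I3 mul r4: issue@4 deps=(None,None) exec_start@4 write@6
I4 mul r1: issue@5 deps=(None,2) exec_start@5 write@8
I5 add r2: issue@6 deps=(None,4) exec_start@8 write@10
I6 add r3: issue@7 deps=(3,4) exec_start@8 write@11

Answer: 3 3 5 6 8 10 11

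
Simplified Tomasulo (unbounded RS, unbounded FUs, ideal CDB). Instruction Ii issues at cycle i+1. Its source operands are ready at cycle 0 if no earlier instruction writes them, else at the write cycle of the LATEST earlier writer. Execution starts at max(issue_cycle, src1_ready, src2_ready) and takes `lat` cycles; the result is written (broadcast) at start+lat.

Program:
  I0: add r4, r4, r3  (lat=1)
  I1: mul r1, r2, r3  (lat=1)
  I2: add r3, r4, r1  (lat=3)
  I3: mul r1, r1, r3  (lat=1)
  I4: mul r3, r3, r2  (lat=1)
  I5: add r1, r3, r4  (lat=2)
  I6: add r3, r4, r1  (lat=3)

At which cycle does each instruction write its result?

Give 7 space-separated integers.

I0 add r4: issue@1 deps=(None,None) exec_start@1 write@2
I1 mul r1: issue@2 deps=(None,None) exec_start@2 write@3
I2 add r3: issue@3 deps=(0,1) exec_start@3 write@6
I3 mul r1: issue@4 deps=(1,2) exec_start@6 write@7
I4 mul r3: issue@5 deps=(2,None) exec_start@6 write@7
I5 add r1: issue@6 deps=(4,0) exec_start@7 write@9
I6 add r3: issue@7 deps=(0,5) exec_start@9 write@12

Answer: 2 3 6 7 7 9 12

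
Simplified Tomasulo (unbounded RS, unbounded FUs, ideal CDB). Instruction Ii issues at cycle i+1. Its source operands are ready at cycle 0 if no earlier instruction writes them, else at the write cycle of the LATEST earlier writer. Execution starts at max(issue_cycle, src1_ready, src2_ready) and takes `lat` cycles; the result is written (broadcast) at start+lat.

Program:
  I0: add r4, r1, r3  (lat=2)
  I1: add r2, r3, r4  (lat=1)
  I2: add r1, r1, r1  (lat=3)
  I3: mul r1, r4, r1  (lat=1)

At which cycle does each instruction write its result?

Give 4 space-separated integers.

I0 add r4: issue@1 deps=(None,None) exec_start@1 write@3
I1 add r2: issue@2 deps=(None,0) exec_start@3 write@4
I2 add r1: issue@3 deps=(None,None) exec_start@3 write@6
I3 mul r1: issue@4 deps=(0,2) exec_start@6 write@7

Answer: 3 4 6 7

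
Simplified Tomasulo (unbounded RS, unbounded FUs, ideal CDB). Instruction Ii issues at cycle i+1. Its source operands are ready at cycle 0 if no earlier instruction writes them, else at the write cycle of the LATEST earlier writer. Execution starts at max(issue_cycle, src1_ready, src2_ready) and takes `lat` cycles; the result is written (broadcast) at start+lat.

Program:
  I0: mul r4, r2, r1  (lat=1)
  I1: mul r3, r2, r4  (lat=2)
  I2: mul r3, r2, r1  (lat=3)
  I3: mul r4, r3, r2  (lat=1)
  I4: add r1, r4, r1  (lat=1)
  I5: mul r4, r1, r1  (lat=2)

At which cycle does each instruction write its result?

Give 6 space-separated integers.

Answer: 2 4 6 7 8 10

Derivation:
I0 mul r4: issue@1 deps=(None,None) exec_start@1 write@2
I1 mul r3: issue@2 deps=(None,0) exec_start@2 write@4
I2 mul r3: issue@3 deps=(None,None) exec_start@3 write@6
I3 mul r4: issue@4 deps=(2,None) exec_start@6 write@7
I4 add r1: issue@5 deps=(3,None) exec_start@7 write@8
I5 mul r4: issue@6 deps=(4,4) exec_start@8 write@10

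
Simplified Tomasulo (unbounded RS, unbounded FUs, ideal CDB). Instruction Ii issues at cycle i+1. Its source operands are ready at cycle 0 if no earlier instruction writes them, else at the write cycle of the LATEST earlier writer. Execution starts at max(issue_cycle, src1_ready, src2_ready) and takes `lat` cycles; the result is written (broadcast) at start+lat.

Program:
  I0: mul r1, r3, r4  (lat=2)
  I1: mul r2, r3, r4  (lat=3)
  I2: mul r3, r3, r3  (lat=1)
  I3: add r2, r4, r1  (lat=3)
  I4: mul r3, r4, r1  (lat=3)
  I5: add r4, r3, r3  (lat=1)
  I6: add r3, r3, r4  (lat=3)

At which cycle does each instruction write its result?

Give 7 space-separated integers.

I0 mul r1: issue@1 deps=(None,None) exec_start@1 write@3
I1 mul r2: issue@2 deps=(None,None) exec_start@2 write@5
I2 mul r3: issue@3 deps=(None,None) exec_start@3 write@4
I3 add r2: issue@4 deps=(None,0) exec_start@4 write@7
I4 mul r3: issue@5 deps=(None,0) exec_start@5 write@8
I5 add r4: issue@6 deps=(4,4) exec_start@8 write@9
I6 add r3: issue@7 deps=(4,5) exec_start@9 write@12

Answer: 3 5 4 7 8 9 12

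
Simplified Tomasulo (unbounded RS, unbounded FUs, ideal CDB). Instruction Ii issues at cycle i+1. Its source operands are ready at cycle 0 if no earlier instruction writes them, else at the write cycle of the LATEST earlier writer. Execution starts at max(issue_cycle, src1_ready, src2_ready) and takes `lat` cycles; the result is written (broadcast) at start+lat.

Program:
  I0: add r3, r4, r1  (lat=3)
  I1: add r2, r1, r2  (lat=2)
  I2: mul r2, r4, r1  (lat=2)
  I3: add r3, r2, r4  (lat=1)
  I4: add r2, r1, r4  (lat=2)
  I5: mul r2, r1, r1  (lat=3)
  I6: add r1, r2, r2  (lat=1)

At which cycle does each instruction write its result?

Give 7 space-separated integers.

I0 add r3: issue@1 deps=(None,None) exec_start@1 write@4
I1 add r2: issue@2 deps=(None,None) exec_start@2 write@4
I2 mul r2: issue@3 deps=(None,None) exec_start@3 write@5
I3 add r3: issue@4 deps=(2,None) exec_start@5 write@6
I4 add r2: issue@5 deps=(None,None) exec_start@5 write@7
I5 mul r2: issue@6 deps=(None,None) exec_start@6 write@9
I6 add r1: issue@7 deps=(5,5) exec_start@9 write@10

Answer: 4 4 5 6 7 9 10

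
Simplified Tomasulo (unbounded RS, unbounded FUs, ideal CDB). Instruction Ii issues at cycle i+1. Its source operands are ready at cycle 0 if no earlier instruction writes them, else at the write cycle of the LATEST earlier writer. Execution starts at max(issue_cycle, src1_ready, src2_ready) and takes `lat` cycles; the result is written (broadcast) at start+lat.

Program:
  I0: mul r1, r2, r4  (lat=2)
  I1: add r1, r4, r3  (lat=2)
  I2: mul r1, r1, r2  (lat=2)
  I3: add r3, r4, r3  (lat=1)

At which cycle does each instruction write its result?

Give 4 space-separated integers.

Answer: 3 4 6 5

Derivation:
I0 mul r1: issue@1 deps=(None,None) exec_start@1 write@3
I1 add r1: issue@2 deps=(None,None) exec_start@2 write@4
I2 mul r1: issue@3 deps=(1,None) exec_start@4 write@6
I3 add r3: issue@4 deps=(None,None) exec_start@4 write@5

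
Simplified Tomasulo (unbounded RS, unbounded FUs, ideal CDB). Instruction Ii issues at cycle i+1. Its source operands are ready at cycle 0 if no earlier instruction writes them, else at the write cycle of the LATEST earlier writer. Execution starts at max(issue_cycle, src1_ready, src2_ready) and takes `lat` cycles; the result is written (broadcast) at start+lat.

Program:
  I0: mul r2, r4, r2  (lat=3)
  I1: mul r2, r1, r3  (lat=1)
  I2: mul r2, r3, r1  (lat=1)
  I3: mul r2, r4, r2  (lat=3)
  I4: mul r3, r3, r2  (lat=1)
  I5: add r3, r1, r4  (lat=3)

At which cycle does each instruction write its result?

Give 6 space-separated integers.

I0 mul r2: issue@1 deps=(None,None) exec_start@1 write@4
I1 mul r2: issue@2 deps=(None,None) exec_start@2 write@3
I2 mul r2: issue@3 deps=(None,None) exec_start@3 write@4
I3 mul r2: issue@4 deps=(None,2) exec_start@4 write@7
I4 mul r3: issue@5 deps=(None,3) exec_start@7 write@8
I5 add r3: issue@6 deps=(None,None) exec_start@6 write@9

Answer: 4 3 4 7 8 9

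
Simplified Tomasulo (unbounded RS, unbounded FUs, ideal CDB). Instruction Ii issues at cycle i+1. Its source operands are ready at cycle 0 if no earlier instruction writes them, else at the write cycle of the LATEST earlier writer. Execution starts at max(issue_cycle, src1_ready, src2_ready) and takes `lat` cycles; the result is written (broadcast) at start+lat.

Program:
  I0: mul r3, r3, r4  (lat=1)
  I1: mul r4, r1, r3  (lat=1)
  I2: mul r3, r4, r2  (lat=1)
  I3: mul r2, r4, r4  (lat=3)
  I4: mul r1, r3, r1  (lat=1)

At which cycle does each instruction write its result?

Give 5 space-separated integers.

I0 mul r3: issue@1 deps=(None,None) exec_start@1 write@2
I1 mul r4: issue@2 deps=(None,0) exec_start@2 write@3
I2 mul r3: issue@3 deps=(1,None) exec_start@3 write@4
I3 mul r2: issue@4 deps=(1,1) exec_start@4 write@7
I4 mul r1: issue@5 deps=(2,None) exec_start@5 write@6

Answer: 2 3 4 7 6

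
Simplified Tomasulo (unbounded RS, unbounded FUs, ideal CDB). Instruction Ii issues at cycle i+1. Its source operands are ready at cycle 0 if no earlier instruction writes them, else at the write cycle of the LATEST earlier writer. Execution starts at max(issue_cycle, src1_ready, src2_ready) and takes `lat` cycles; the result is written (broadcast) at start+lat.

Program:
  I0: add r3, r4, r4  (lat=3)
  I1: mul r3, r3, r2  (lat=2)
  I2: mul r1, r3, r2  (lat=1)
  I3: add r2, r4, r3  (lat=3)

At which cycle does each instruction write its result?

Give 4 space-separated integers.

Answer: 4 6 7 9

Derivation:
I0 add r3: issue@1 deps=(None,None) exec_start@1 write@4
I1 mul r3: issue@2 deps=(0,None) exec_start@4 write@6
I2 mul r1: issue@3 deps=(1,None) exec_start@6 write@7
I3 add r2: issue@4 deps=(None,1) exec_start@6 write@9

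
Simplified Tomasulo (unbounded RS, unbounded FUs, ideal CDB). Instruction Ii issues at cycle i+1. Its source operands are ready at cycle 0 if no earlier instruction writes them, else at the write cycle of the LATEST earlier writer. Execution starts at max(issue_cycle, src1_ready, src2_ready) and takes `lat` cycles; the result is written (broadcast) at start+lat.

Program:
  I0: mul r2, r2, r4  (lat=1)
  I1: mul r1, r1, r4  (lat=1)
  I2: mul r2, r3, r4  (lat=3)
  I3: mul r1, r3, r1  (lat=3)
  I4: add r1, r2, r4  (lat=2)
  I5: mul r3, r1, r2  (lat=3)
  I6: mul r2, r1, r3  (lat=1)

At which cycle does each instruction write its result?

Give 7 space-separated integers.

Answer: 2 3 6 7 8 11 12

Derivation:
I0 mul r2: issue@1 deps=(None,None) exec_start@1 write@2
I1 mul r1: issue@2 deps=(None,None) exec_start@2 write@3
I2 mul r2: issue@3 deps=(None,None) exec_start@3 write@6
I3 mul r1: issue@4 deps=(None,1) exec_start@4 write@7
I4 add r1: issue@5 deps=(2,None) exec_start@6 write@8
I5 mul r3: issue@6 deps=(4,2) exec_start@8 write@11
I6 mul r2: issue@7 deps=(4,5) exec_start@11 write@12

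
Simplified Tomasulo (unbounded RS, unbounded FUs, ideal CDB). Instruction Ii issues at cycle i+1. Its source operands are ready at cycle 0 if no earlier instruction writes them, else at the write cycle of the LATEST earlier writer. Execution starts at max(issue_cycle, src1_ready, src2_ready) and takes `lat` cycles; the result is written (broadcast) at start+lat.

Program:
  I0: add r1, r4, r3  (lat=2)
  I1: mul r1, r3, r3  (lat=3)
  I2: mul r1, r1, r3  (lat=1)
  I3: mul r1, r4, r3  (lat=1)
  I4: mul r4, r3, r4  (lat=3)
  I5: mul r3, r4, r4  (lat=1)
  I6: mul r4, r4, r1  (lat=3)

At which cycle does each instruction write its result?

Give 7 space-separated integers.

I0 add r1: issue@1 deps=(None,None) exec_start@1 write@3
I1 mul r1: issue@2 deps=(None,None) exec_start@2 write@5
I2 mul r1: issue@3 deps=(1,None) exec_start@5 write@6
I3 mul r1: issue@4 deps=(None,None) exec_start@4 write@5
I4 mul r4: issue@5 deps=(None,None) exec_start@5 write@8
I5 mul r3: issue@6 deps=(4,4) exec_start@8 write@9
I6 mul r4: issue@7 deps=(4,3) exec_start@8 write@11

Answer: 3 5 6 5 8 9 11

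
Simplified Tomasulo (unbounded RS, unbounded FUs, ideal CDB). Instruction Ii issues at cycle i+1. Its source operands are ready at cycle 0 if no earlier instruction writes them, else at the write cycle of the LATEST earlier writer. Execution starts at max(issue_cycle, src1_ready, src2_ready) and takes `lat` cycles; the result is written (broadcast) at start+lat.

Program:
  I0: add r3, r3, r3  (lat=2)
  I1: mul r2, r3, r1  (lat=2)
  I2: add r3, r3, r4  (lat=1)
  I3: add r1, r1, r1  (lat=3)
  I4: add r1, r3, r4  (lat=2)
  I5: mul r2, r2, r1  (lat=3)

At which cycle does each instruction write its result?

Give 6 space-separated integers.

Answer: 3 5 4 7 7 10

Derivation:
I0 add r3: issue@1 deps=(None,None) exec_start@1 write@3
I1 mul r2: issue@2 deps=(0,None) exec_start@3 write@5
I2 add r3: issue@3 deps=(0,None) exec_start@3 write@4
I3 add r1: issue@4 deps=(None,None) exec_start@4 write@7
I4 add r1: issue@5 deps=(2,None) exec_start@5 write@7
I5 mul r2: issue@6 deps=(1,4) exec_start@7 write@10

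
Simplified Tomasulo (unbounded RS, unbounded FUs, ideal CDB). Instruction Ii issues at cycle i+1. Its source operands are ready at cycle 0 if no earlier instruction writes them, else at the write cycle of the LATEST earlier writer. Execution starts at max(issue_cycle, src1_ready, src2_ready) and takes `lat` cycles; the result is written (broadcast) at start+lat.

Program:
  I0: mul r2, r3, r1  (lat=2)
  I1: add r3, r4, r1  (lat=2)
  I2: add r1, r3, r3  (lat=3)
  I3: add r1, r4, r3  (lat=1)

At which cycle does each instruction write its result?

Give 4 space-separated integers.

I0 mul r2: issue@1 deps=(None,None) exec_start@1 write@3
I1 add r3: issue@2 deps=(None,None) exec_start@2 write@4
I2 add r1: issue@3 deps=(1,1) exec_start@4 write@7
I3 add r1: issue@4 deps=(None,1) exec_start@4 write@5

Answer: 3 4 7 5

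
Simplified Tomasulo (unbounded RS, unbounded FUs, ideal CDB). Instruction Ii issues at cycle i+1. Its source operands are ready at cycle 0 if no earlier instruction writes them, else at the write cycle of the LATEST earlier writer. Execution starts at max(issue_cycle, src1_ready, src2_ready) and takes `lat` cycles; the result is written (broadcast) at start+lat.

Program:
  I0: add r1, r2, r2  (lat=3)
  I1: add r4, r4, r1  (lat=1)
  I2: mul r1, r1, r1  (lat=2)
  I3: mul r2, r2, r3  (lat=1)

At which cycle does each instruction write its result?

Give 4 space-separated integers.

I0 add r1: issue@1 deps=(None,None) exec_start@1 write@4
I1 add r4: issue@2 deps=(None,0) exec_start@4 write@5
I2 mul r1: issue@3 deps=(0,0) exec_start@4 write@6
I3 mul r2: issue@4 deps=(None,None) exec_start@4 write@5

Answer: 4 5 6 5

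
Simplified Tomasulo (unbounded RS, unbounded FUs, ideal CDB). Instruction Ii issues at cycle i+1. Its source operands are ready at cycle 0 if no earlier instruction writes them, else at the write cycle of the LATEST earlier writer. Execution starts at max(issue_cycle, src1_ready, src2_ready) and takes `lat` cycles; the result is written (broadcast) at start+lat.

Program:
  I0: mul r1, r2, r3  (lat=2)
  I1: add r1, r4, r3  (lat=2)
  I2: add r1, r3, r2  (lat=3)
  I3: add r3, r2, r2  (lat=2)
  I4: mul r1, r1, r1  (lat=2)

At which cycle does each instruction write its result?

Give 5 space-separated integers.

I0 mul r1: issue@1 deps=(None,None) exec_start@1 write@3
I1 add r1: issue@2 deps=(None,None) exec_start@2 write@4
I2 add r1: issue@3 deps=(None,None) exec_start@3 write@6
I3 add r3: issue@4 deps=(None,None) exec_start@4 write@6
I4 mul r1: issue@5 deps=(2,2) exec_start@6 write@8

Answer: 3 4 6 6 8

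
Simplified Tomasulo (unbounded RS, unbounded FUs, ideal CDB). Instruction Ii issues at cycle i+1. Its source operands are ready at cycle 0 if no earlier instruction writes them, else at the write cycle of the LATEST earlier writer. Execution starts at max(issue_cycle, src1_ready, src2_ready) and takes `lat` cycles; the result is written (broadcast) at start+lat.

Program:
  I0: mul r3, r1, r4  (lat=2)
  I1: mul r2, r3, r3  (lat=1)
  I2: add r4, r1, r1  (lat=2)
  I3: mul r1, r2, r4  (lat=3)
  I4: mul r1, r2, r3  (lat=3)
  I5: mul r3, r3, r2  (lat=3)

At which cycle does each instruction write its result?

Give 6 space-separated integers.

I0 mul r3: issue@1 deps=(None,None) exec_start@1 write@3
I1 mul r2: issue@2 deps=(0,0) exec_start@3 write@4
I2 add r4: issue@3 deps=(None,None) exec_start@3 write@5
I3 mul r1: issue@4 deps=(1,2) exec_start@5 write@8
I4 mul r1: issue@5 deps=(1,0) exec_start@5 write@8
I5 mul r3: issue@6 deps=(0,1) exec_start@6 write@9

Answer: 3 4 5 8 8 9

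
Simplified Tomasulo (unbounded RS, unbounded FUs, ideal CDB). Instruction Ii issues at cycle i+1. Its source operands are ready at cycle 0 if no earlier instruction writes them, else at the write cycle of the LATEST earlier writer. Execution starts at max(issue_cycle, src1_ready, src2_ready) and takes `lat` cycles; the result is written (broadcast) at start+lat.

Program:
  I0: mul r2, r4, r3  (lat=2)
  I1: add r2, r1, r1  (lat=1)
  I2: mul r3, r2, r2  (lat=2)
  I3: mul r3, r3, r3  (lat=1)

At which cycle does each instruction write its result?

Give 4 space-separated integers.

I0 mul r2: issue@1 deps=(None,None) exec_start@1 write@3
I1 add r2: issue@2 deps=(None,None) exec_start@2 write@3
I2 mul r3: issue@3 deps=(1,1) exec_start@3 write@5
I3 mul r3: issue@4 deps=(2,2) exec_start@5 write@6

Answer: 3 3 5 6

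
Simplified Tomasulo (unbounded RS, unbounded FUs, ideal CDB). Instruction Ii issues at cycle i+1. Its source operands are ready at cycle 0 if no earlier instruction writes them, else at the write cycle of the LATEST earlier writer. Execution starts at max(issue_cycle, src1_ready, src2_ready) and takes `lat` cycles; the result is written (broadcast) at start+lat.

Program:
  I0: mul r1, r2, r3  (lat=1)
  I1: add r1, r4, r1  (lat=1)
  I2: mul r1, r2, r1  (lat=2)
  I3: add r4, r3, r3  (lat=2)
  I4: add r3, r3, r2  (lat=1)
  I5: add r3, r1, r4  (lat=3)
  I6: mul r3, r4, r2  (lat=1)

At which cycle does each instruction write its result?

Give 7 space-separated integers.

I0 mul r1: issue@1 deps=(None,None) exec_start@1 write@2
I1 add r1: issue@2 deps=(None,0) exec_start@2 write@3
I2 mul r1: issue@3 deps=(None,1) exec_start@3 write@5
I3 add r4: issue@4 deps=(None,None) exec_start@4 write@6
I4 add r3: issue@5 deps=(None,None) exec_start@5 write@6
I5 add r3: issue@6 deps=(2,3) exec_start@6 write@9
I6 mul r3: issue@7 deps=(3,None) exec_start@7 write@8

Answer: 2 3 5 6 6 9 8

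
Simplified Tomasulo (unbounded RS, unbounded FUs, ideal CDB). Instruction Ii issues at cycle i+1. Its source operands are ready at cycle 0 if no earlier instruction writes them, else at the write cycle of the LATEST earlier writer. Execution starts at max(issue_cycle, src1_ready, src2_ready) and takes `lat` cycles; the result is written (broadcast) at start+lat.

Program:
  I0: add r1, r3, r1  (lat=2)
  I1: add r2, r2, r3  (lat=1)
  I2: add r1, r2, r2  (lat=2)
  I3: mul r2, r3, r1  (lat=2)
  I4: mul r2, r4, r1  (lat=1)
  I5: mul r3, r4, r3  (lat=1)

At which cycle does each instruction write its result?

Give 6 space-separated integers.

Answer: 3 3 5 7 6 7

Derivation:
I0 add r1: issue@1 deps=(None,None) exec_start@1 write@3
I1 add r2: issue@2 deps=(None,None) exec_start@2 write@3
I2 add r1: issue@3 deps=(1,1) exec_start@3 write@5
I3 mul r2: issue@4 deps=(None,2) exec_start@5 write@7
I4 mul r2: issue@5 deps=(None,2) exec_start@5 write@6
I5 mul r3: issue@6 deps=(None,None) exec_start@6 write@7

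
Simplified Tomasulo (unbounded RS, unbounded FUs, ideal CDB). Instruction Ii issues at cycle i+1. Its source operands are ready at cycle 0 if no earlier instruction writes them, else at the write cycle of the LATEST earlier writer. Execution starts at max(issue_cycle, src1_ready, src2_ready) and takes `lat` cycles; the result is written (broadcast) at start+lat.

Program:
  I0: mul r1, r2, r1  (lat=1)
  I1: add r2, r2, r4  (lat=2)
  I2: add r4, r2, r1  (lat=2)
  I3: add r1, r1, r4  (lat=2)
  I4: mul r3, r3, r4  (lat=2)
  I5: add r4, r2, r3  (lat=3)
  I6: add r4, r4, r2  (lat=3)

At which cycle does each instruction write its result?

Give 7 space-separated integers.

Answer: 2 4 6 8 8 11 14

Derivation:
I0 mul r1: issue@1 deps=(None,None) exec_start@1 write@2
I1 add r2: issue@2 deps=(None,None) exec_start@2 write@4
I2 add r4: issue@3 deps=(1,0) exec_start@4 write@6
I3 add r1: issue@4 deps=(0,2) exec_start@6 write@8
I4 mul r3: issue@5 deps=(None,2) exec_start@6 write@8
I5 add r4: issue@6 deps=(1,4) exec_start@8 write@11
I6 add r4: issue@7 deps=(5,1) exec_start@11 write@14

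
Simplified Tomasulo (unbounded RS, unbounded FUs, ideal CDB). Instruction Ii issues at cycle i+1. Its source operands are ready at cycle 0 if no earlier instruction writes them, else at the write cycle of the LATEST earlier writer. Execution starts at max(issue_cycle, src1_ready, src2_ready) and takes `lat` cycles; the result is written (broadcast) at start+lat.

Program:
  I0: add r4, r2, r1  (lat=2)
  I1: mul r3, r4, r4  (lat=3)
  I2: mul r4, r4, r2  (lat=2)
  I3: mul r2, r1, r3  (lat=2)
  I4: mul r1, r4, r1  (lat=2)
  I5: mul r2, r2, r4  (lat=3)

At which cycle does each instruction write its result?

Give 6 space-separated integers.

I0 add r4: issue@1 deps=(None,None) exec_start@1 write@3
I1 mul r3: issue@2 deps=(0,0) exec_start@3 write@6
I2 mul r4: issue@3 deps=(0,None) exec_start@3 write@5
I3 mul r2: issue@4 deps=(None,1) exec_start@6 write@8
I4 mul r1: issue@5 deps=(2,None) exec_start@5 write@7
I5 mul r2: issue@6 deps=(3,2) exec_start@8 write@11

Answer: 3 6 5 8 7 11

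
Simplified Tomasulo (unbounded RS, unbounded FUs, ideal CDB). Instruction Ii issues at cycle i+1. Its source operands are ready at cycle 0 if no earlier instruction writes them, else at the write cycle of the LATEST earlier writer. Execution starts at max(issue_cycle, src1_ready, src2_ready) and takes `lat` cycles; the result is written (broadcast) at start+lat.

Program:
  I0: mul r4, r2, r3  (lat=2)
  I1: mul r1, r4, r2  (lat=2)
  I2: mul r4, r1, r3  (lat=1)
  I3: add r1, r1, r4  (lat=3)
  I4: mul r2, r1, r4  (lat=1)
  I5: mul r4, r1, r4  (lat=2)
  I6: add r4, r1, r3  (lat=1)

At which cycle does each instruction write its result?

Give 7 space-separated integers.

I0 mul r4: issue@1 deps=(None,None) exec_start@1 write@3
I1 mul r1: issue@2 deps=(0,None) exec_start@3 write@5
I2 mul r4: issue@3 deps=(1,None) exec_start@5 write@6
I3 add r1: issue@4 deps=(1,2) exec_start@6 write@9
I4 mul r2: issue@5 deps=(3,2) exec_start@9 write@10
I5 mul r4: issue@6 deps=(3,2) exec_start@9 write@11
I6 add r4: issue@7 deps=(3,None) exec_start@9 write@10

Answer: 3 5 6 9 10 11 10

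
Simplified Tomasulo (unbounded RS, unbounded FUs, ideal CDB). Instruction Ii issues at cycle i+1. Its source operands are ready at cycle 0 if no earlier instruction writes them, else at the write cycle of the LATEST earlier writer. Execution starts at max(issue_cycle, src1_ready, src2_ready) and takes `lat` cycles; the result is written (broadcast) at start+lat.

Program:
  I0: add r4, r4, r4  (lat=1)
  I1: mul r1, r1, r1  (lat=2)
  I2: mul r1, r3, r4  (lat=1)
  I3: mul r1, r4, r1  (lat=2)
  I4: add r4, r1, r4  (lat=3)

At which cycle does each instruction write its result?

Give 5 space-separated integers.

Answer: 2 4 4 6 9

Derivation:
I0 add r4: issue@1 deps=(None,None) exec_start@1 write@2
I1 mul r1: issue@2 deps=(None,None) exec_start@2 write@4
I2 mul r1: issue@3 deps=(None,0) exec_start@3 write@4
I3 mul r1: issue@4 deps=(0,2) exec_start@4 write@6
I4 add r4: issue@5 deps=(3,0) exec_start@6 write@9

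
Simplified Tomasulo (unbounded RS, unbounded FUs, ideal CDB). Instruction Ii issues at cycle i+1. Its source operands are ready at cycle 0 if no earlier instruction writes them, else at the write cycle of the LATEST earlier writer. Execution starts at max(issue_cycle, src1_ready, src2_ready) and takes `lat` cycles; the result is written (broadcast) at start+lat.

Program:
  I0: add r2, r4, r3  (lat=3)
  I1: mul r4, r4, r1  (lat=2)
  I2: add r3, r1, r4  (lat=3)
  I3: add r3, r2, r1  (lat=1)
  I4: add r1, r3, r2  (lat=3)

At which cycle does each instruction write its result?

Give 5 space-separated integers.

Answer: 4 4 7 5 8

Derivation:
I0 add r2: issue@1 deps=(None,None) exec_start@1 write@4
I1 mul r4: issue@2 deps=(None,None) exec_start@2 write@4
I2 add r3: issue@3 deps=(None,1) exec_start@4 write@7
I3 add r3: issue@4 deps=(0,None) exec_start@4 write@5
I4 add r1: issue@5 deps=(3,0) exec_start@5 write@8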